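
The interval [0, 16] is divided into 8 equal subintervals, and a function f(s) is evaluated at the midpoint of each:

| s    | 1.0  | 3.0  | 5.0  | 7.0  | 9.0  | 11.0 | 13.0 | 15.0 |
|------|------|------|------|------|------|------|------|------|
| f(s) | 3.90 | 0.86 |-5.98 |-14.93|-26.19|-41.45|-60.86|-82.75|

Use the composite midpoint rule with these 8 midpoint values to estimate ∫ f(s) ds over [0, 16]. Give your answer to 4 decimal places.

-454.8000

h = 2, n = 8.
h·[y(m₁) + y(m₂) + y(m₃) + y(m₄) + y(m₅) + y(m₆) + y(m₇) + y(m₈)] = 2·(-227.40) = -454.8000.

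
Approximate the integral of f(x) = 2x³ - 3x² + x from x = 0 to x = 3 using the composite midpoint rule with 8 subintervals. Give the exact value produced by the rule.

h = (3 − 0)/8 = 0.375.
Midpoints m₁,…,m₈ = 0.1875, 0.5625, 0.9375, 1.3125, 1.6875, 2.0625, 2.4375, 2.8125.
f(m₁)=0.09521484375, f(m₂)=-0.03076171875, f(m₃)=-0.05126953125, f(m₄)=0.66650390625, f(m₅)=2.75537109375, f(m₆)=6.84814453125, f(m₇)=13.57763671875, f(m₈)=23.57666015625.
h·[f(m₁) + f(m₂) + f(m₃) + f(m₄) + f(m₅) + f(m₆) + f(m₇) + f(m₈)] = 0.375·(47.4375) = 17.7890625.

17.7890625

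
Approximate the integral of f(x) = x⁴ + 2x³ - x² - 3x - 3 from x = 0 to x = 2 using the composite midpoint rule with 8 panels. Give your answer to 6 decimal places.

-0.401855

h = (2 − 0)/8 = 0.25.
Midpoints m₁,…,m₈ = 0.125, 0.375, 0.625, 0.875, 1.125, 1.375, 1.625, 1.875.
f(m₁)=-3.386474609375, f(m₂)=-4.140380859375, f(m₃)=-4.624755859375, f(m₄)=-4.464599609375, f(m₅)=-3.191162109375, f(m₆)=-0.241943359375, f(m₇)=5.039306640625, f(m₈)=13.402587890625.
h·[f(m₁) + f(m₂) + f(m₃) + f(m₄) + f(m₅) + f(m₆) + f(m₇) + f(m₈)] = 0.25·(-1.607421875) = -0.401855.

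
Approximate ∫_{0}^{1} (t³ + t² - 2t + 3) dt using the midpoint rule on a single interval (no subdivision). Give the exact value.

M = (b−a)·f(0.5) = 1·(2.375) = 2.375.

2.375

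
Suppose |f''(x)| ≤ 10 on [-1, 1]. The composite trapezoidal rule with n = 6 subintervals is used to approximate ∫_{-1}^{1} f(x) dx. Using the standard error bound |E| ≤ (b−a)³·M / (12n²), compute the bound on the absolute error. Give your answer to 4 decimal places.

0.1852

|E| ≤ (2)³·10 / (12·6²) = 80/432 = 0.1852.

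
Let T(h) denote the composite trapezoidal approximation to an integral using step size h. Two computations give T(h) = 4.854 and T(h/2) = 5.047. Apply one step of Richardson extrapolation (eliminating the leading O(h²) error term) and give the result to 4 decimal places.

5.1113

R = (4·T(h/2) − T(h)) / 3 = (4·5.047 − 4.854)/3 = (15.334)/3 = 5.1113.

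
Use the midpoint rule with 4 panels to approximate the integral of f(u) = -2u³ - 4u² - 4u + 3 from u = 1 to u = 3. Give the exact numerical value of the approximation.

h = (3 − 1)/4 = 0.5.
Midpoints m₁,…,m₄ = 1.25, 1.75, 2.25, 2.75.
f(m₁)=-12.15625, f(m₂)=-26.96875, f(m₃)=-49.03125, f(m₄)=-79.84375.
h·[f(m₁) + f(m₂) + f(m₃) + f(m₄)] = 0.5·(-168) = -84.

-84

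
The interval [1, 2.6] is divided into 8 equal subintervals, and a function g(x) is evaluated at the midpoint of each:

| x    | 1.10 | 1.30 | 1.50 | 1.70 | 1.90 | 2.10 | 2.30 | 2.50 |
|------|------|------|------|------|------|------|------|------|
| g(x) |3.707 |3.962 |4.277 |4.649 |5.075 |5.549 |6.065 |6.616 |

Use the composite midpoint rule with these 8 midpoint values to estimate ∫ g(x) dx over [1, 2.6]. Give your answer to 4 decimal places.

h = 0.2, n = 8.
h·[y(m₁) + y(m₂) + y(m₃) + y(m₄) + y(m₅) + y(m₆) + y(m₇) + y(m₈)] = 0.2·(39.900) = 7.9800.

7.9800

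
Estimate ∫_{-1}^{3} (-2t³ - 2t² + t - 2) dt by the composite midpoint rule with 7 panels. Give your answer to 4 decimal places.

-61.7959

h = (3 − (-1))/7 = 0.571429.
Midpoints m₁,…,m₇ = -0.714286, -0.142857, 0.428571, 1, 1.571429, 2.142857, 2.714286.
f(m₁)=-3.005831, f(m₂)=-2.177843, f(m₃)=-2.096210, f(m₄)=-5, f(m₅)=-13.128280, f(m₆)=-28.720117, f(m₇)=-54.014577.
h·[f(m₁) + f(m₂) + f(m₃) + f(m₄) + f(m₅) + f(m₆) + f(m₇)] = 0.571429·(-108.142857) = -61.7959.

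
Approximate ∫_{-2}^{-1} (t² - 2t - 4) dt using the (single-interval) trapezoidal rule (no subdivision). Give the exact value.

1.5

T = (b−a)/2 · [f(-2) + f(-1)] = 0.5·[4 + (-1)] = 1.5.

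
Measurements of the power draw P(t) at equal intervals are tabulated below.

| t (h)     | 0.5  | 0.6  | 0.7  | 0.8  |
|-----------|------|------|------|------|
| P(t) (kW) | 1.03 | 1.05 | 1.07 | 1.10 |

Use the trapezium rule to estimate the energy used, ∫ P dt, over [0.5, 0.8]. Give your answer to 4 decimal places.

h = 0.1, n = 3.
(h/2)·[y₀ + 2y₁ + 2y₂ + y₃] = 0.05·(6.37) = 0.3185.

0.3185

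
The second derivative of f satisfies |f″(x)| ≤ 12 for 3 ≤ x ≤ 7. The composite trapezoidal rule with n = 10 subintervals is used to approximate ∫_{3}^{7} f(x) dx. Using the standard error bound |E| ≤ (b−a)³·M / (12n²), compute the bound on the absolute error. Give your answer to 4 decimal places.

|E| ≤ (4)³·12 / (12·10²) = 768/1200 = 0.6400.

0.6400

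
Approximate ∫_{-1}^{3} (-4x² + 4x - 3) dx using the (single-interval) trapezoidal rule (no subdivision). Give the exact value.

T = (b−a)/2 · [f(-1) + f(3)] = 2·[(-11) + (-27)] = -76.

-76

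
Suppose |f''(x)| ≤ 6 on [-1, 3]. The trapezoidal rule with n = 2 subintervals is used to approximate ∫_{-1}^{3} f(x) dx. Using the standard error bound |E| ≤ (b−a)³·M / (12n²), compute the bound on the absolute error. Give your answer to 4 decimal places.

|E| ≤ (4)³·6 / (12·2²) = 384/48 = 8.0000.

8.0000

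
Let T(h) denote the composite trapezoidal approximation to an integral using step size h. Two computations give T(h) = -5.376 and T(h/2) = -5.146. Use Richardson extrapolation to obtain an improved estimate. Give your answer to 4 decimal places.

R = (4·T(h/2) − T(h)) / 3 = (4·(-5.146) − (-5.376))/3 = (-15.208)/3 = -5.0693.

-5.0693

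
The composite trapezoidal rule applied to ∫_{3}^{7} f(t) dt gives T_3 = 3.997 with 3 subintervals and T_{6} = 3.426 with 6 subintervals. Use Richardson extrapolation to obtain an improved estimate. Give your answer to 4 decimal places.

R = (4·T_{6} − T_3) / 3 = (4·3.426 − 3.997)/3 = (9.707)/3 = 3.2357.

3.2357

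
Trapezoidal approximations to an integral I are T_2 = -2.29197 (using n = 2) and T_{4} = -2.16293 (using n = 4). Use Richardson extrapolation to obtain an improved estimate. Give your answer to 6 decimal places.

R = (4·T_{4} − T_2) / 3 = (4·(-2.16293) − (-2.29197))/3 = (-6.35975)/3 = -2.119917.

-2.119917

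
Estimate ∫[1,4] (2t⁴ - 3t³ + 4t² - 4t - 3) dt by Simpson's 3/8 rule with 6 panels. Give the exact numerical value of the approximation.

263.0625

h = (4 − 1)/6 = 0.5.
Nodes t₀,…,t₆ = 1, 1.5, 2, 2.5, 3, 3.5, 4.
f(t) = 2t⁴ - 3t³ + 4t² - 4t - 3: f₀=-4, f₁=0, f₂=13, f₃=43.25, f₄=102, f₅=203.5, f₆=365.
(3h/8)·[f₀ + 3f₁ + 3f₂ + 2f₃ + 3f₄ + 3f₅ + f₆] = 0.1875·(1403) = 263.0625.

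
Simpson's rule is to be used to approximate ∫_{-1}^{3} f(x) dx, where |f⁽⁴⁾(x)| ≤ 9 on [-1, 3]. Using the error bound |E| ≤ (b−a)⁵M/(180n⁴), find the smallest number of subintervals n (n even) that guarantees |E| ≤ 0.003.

Need 9216/(180n⁴) ≤ 0.003.
n⁴ ≥ 9216/(180·0.003) = 17066.7 ⇒ n ≥ 11.4298, so the smallest even n is 12. (n must be even for Simpson's rule.)

12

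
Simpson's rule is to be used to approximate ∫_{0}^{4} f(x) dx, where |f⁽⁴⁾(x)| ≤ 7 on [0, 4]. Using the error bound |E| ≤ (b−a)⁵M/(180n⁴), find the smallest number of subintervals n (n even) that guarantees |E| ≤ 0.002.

Need 7168/(180n⁴) ≤ 0.002.
n⁴ ≥ 7168/(180·0.002) = 19911.1 ⇒ n ≥ 11.8788, so the smallest even n is 12. (n must be even for Simpson's rule.)

12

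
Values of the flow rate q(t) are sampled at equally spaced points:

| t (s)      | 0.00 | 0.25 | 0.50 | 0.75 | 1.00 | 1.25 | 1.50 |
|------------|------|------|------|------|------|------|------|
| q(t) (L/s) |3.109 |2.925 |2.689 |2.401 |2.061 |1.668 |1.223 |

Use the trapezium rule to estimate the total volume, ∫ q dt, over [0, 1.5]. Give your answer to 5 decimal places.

3.47750

h = 0.25, n = 6.
(h/2)·[y₀ + 2y₁ + 2y₂ + 2y₃ + 2y₄ + 2y₅ + y₆] = 0.125·(27.820) = 3.47750.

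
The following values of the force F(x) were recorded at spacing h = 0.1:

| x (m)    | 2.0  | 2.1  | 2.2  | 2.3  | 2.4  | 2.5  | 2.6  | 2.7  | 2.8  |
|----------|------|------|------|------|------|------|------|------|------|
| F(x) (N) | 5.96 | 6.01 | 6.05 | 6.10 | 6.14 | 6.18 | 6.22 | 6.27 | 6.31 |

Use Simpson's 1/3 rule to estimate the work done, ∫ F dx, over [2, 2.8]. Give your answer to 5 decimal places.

h = 0.1, n = 8.
(h/3)·[y₀ + 4y₁ + 2y₂ + 4y₃ + 2y₄ + 4y₅ + 2y₆ + 4y₇ + y₈] = 0.033333·(147.33) = 4.91100.

4.91100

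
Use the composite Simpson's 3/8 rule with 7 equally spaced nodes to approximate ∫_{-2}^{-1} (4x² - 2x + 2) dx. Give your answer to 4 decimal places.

14.3333

h = (-1 − (-2))/6 = 0.166667.
Nodes x₀,…,x₆ = -2, -1.833333, -1.666667, -1.5, -1.333333, -1.166667, -1.
f(x) = 4x² - 2x + 2: f₀=22, f₁=19.111111, f₂=16.444444, f₃=14, f₄=11.777778, f₅=9.777778, f₆=8.
(3h/8)·[f₀ + 3f₁ + 3f₂ + 2f₃ + 3f₄ + 3f₅ + f₆] = 0.0625·(229.333333) = 14.3333.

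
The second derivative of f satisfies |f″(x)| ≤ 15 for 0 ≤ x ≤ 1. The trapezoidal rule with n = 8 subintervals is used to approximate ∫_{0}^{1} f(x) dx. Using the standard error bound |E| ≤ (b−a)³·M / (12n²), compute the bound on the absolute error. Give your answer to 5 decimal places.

|E| ≤ (1)³·15 / (12·8²) = 15/768 = 0.01953.

0.01953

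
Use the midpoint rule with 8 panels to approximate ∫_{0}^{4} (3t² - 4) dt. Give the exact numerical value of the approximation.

47.75

h = (4 − 0)/8 = 0.5.
Midpoints m₁,…,m₈ = 0.25, 0.75, 1.25, 1.75, 2.25, 2.75, 3.25, 3.75.
f(m₁)=-3.8125, f(m₂)=-2.3125, f(m₃)=0.6875, f(m₄)=5.1875, f(m₅)=11.1875, f(m₆)=18.6875, f(m₇)=27.6875, f(m₈)=38.1875.
h·[f(m₁) + f(m₂) + f(m₃) + f(m₄) + f(m₅) + f(m₆) + f(m₇) + f(m₈)] = 0.5·(95.5) = 47.75.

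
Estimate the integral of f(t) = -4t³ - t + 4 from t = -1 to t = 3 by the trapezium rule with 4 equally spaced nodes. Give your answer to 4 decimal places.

h = (3 − (-1))/3 = 1.333333.
Nodes t₀,…,t₃ = -1, 0.333333, 1.666667, 3.
f(t) = -4t³ - t + 4: f₀=9, f₁=3.518519, f₂=-16.185185, f₃=-107.
(h/2)·[f₀ + 2f₁ + 2f₂ + f₃] = 0.666667·(-123.333333) = -82.2222.

-82.2222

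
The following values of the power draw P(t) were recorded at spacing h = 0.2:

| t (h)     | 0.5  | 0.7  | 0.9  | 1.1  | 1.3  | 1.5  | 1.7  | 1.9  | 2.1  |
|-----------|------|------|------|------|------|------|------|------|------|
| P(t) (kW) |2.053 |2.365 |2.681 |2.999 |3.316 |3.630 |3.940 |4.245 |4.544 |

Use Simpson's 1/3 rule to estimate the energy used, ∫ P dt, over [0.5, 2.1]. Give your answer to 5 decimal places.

h = 0.2, n = 8.
(h/3)·[y₀ + 4y₁ + 2y₂ + 4y₃ + 2y₄ + 4y₅ + 2y₆ + 4y₇ + y₈] = 0.066667·(79.427) = 5.29513.

5.29513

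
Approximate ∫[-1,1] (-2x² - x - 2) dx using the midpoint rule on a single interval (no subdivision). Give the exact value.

-4

M = (b−a)·f(0) = 2·(-2) = -4.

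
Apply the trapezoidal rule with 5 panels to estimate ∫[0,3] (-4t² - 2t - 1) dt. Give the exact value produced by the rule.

-48.72

h = (3 − 0)/5 = 0.6.
Nodes t₀,…,t₅ = 0, 0.6, 1.2, 1.8, 2.4, 3.
f(t) = -4t² - 2t - 1: f₀=-1, f₁=-3.64, f₂=-9.16, f₃=-17.56, f₄=-28.84, f₅=-43.
(h/2)·[f₀ + 2f₁ + 2f₂ + 2f₃ + 2f₄ + f₅] = 0.3·(-162.4) = -48.72.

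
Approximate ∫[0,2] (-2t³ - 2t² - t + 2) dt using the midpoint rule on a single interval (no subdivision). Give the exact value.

M = (b−a)·f(1) = 2·(-3) = -6.

-6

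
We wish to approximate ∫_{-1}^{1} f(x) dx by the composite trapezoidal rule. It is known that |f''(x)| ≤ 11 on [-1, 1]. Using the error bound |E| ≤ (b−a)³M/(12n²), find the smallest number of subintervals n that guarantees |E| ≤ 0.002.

Need 88/(12n²) ≤ 0.002.
n² ≥ 88/(12·0.002) = 3666.67 ⇒ n ≥ 60.5530, so the smallest n is 61.

61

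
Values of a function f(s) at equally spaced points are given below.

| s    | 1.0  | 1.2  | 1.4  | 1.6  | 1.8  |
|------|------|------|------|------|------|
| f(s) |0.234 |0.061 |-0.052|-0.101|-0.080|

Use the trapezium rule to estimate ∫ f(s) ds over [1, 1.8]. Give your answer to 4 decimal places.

h = 0.2, n = 4.
(h/2)·[y₀ + 2y₁ + 2y₂ + 2y₃ + y₄] = 0.1·(-0.030) = -0.0030.

-0.0030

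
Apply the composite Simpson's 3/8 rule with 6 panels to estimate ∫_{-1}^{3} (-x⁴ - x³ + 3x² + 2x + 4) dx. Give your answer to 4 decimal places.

h = (3 − (-1))/6 = 0.666667.
Nodes x₀,…,x₆ = -1, -0.333333, 0.333333, 1, 1.666667, 2.333333, 3.
f(x) = -x⁴ - x³ + 3x² + 2x + 4: f₀=5, f₁=3.691358, f₂=4.950617, f₃=7, f₄=3.320988, f₅=-17.345679, f₆=-71.
(3h/8)·[f₀ + 3f₁ + 3f₂ + 2f₃ + 3f₄ + 3f₅ + f₆] = 0.25·(-68.148148) = -17.0370.

-17.0370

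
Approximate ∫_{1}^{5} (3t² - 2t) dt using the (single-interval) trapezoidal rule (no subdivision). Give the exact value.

T = (b−a)/2 · [f(1) + f(5)] = 2·[1 + 65] = 132.

132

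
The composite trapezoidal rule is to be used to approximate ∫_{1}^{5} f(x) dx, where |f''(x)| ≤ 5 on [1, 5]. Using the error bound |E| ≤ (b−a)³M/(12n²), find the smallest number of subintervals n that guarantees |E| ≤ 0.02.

Need 320/(12n²) ≤ 0.02.
n² ≥ 320/(12·0.02) = 1333.33 ⇒ n ≥ 36.5148, so the smallest n is 37.

37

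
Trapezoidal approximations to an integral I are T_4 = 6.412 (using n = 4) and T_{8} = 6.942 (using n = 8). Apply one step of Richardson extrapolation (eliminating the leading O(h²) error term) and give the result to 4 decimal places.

7.1187

R = (4·T_{8} − T_4) / 3 = (4·6.942 − 6.412)/3 = (21.356)/3 = 7.1187.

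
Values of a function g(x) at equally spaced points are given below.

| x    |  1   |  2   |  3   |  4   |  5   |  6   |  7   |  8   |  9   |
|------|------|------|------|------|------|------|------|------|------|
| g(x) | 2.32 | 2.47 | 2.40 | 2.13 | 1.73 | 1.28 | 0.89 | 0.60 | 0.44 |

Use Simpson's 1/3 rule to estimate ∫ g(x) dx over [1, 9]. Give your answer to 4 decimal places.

12.9067

h = 1, n = 8.
(h/3)·[y₀ + 4y₁ + 2y₂ + 4y₃ + 2y₄ + 4y₅ + 2y₆ + 4y₇ + y₈] = 0.333333·(38.72) = 12.9067.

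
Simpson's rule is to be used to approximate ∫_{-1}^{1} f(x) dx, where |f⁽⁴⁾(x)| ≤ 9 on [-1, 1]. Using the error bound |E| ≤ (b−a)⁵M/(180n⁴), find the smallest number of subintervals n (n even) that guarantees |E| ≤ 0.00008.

12

Need 288/(180n⁴) ≤ 0.00008.
n⁴ ≥ 288/(180·0.00008) = 20000 ⇒ n ≥ 11.8921, so the smallest even n is 12. (n must be even for Simpson's rule.)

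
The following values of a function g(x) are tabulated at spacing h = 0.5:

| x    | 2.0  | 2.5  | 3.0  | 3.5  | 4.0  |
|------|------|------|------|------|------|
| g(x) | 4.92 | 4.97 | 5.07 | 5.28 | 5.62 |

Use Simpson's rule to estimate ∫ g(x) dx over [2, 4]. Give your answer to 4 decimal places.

10.2800

h = 0.5, n = 4.
(h/3)·[y₀ + 4y₁ + 2y₂ + 4y₃ + y₄] = 0.166667·(61.68) = 10.2800.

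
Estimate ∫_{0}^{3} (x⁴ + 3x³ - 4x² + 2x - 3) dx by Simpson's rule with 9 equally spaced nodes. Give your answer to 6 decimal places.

h = (3 − 0)/8 = 0.375.
Nodes x₀,…,x₈ = 0, 0.375, 0.75, 1.125, 1.5, 1.875, 2.25, 2.625, 3.
f(x) = x⁴ + 3x³ - 4x² + 2x - 3: f₀=-3, f₁=-2.634521484375, f₂=-2.16796875, f₃=0.060791015625, f₄=6.1875, f₅=18.822509765625, f₆=41.05078125, f₇=76.431884765625, f₈=129.
(h/3)·[f₀ + 4f₁ + 2f₂ + 4f₃ + 2f₄ + 4f₅ + 2f₆ + 4f₇ + f₈] = 0.125·(586.86328125) = 73.357910.

73.357910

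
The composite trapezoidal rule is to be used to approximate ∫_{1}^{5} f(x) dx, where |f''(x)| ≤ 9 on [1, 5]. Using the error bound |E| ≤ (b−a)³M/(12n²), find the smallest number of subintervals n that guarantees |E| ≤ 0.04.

Need 576/(12n²) ≤ 0.04.
n² ≥ 576/(12·0.04) = 1200 ⇒ n ≥ 34.6410, so the smallest n is 35.

35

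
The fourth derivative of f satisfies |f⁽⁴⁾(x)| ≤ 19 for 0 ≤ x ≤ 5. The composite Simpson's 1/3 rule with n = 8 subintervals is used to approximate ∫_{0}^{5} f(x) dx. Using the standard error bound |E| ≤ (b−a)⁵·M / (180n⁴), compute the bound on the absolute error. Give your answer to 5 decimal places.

|E| ≤ (5)⁵·19 / (180·8⁴) = 59375/737280 = 0.08053.

0.08053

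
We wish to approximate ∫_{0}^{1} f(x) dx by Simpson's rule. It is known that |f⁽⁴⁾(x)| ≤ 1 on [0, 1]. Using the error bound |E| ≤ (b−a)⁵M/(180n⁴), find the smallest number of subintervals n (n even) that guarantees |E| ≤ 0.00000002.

Need 1/(180n⁴) ≤ 0.00000002.
n⁴ ≥ 1/(180·0.00000002) = 277778 ⇒ n ≥ 22.9575, so the smallest even n is 24. (n must be even for Simpson's rule.)

24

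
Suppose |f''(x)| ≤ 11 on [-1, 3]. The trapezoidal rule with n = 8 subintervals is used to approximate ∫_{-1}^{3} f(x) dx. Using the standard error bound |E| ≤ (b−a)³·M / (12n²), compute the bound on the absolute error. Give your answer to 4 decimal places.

0.9167

|E| ≤ (4)³·11 / (12·8²) = 704/768 = 0.9167.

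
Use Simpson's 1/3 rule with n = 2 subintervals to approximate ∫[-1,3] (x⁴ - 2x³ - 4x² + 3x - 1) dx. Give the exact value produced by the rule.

-12

h = (3 − (-1))/2 = 2.
Nodes x₀,…,x₂ = -1, 1, 3.
f(x) = x⁴ - 2x³ - 4x² + 3x - 1: f₀=-5, f₁=-3, f₂=-1.
(h/3)·[f₀ + 4f₁ + f₂] = 0.666667·(-18) = -12.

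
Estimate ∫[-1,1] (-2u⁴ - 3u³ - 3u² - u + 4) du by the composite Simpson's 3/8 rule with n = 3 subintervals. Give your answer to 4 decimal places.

h = (1 − (-1))/3 = 0.666667.
Nodes u₀,…,u₃ = -1, -0.333333, 0.333333, 1.
f(u) = -2u⁴ - 3u³ - 3u² - u + 4: f₀=3, f₁=4.086420, f₂=3.197531, f₃=-5.
(3h/8)·[f₀ + 3f₁ + 3f₂ + f₃] = 0.25·(19.851852) = 4.9630.

4.9630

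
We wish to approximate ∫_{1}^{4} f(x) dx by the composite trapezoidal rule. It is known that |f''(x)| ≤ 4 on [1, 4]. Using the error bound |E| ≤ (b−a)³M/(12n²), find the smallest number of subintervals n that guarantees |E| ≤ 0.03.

18

Need 108/(12n²) ≤ 0.03.
n² ≥ 108/(12·0.03) = 300 ⇒ n ≥ 17.3205, so the smallest n is 18.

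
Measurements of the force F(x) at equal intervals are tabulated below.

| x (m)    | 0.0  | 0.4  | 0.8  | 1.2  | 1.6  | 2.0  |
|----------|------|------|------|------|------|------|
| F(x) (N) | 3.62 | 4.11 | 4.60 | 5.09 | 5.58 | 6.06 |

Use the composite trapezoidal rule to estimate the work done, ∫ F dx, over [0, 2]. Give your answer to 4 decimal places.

h = 0.4, n = 5.
(h/2)·[y₀ + 2y₁ + 2y₂ + 2y₃ + 2y₄ + y₅] = 0.2·(48.44) = 9.6880.

9.6880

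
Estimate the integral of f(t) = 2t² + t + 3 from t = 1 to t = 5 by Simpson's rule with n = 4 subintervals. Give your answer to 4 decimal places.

106.6667

h = (5 − 1)/4 = 1.
Nodes t₀,…,t₄ = 1, 2, 3, 4, 5.
f(t) = 2t² + t + 3: f₀=6, f₁=13, f₂=24, f₃=39, f₄=58.
(h/3)·[f₀ + 4f₁ + 2f₂ + 4f₃ + f₄] = 0.333333·(320) = 106.6667.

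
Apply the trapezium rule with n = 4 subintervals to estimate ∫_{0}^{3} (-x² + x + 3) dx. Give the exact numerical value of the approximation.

4.21875

h = (3 − 0)/4 = 0.75.
Nodes x₀,…,x₄ = 0, 0.75, 1.5, 2.25, 3.
f(x) = -x² + x + 3: f₀=3, f₁=3.1875, f₂=2.25, f₃=0.1875, f₄=-3.
(h/2)·[f₀ + 2f₁ + 2f₂ + 2f₃ + f₄] = 0.375·(11.25) = 4.21875.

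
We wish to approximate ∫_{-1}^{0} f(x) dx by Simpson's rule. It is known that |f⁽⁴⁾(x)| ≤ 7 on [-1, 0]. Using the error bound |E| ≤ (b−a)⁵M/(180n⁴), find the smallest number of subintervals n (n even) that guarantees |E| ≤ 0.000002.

12

Need 7/(180n⁴) ≤ 0.000002.
n⁴ ≥ 7/(180·0.000002) = 19444.4 ⇒ n ≥ 11.8086, so the smallest even n is 12. (n must be even for Simpson's rule.)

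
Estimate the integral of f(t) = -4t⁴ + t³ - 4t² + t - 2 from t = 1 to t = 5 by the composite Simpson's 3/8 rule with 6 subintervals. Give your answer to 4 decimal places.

-2505.4815

h = (5 − 1)/6 = 0.666667.
Nodes t₀,…,t₆ = 1, 1.666667, 2.333333, 3, 3.666667, 4.333333, 5.
f(t) = -4t⁴ + t³ - 4t² + t - 2: f₀=-8, f₁=-37.679012, f₂=-127.308642, f₃=-332, f₄=-725.827160, f₅=-1401.827160, f₆=-2472.
(3h/8)·[f₀ + 3f₁ + 3f₂ + 2f₃ + 3f₄ + 3f₅ + f₆] = 0.25·(-10021.925926) = -2505.4815.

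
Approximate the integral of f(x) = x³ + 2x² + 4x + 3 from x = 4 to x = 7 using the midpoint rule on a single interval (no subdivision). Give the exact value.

755.625

M = (b−a)·f(5.5) = 3·(251.875) = 755.625.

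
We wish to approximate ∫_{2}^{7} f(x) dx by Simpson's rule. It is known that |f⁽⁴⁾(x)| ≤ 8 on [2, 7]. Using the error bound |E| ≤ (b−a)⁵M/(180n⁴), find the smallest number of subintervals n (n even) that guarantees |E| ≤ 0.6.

Need 25000/(180n⁴) ≤ 0.6.
n⁴ ≥ 25000/(180·0.6) = 231.481 ⇒ n ≥ 3.9006, so the smallest even n is 4. (n must be even for Simpson's rule.)

4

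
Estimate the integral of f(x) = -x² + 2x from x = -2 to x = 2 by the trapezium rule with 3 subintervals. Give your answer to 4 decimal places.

h = (2 − (-2))/3 = 1.333333.
Nodes x₀,…,x₃ = -2, -0.666667, 0.666667, 2.
f(x) = -x² + 2x: f₀=-8, f₁=-1.777778, f₂=0.888889, f₃=0.
(h/2)·[f₀ + 2f₁ + 2f₂ + f₃] = 0.666667·(-9.777778) = -6.5185.

-6.5185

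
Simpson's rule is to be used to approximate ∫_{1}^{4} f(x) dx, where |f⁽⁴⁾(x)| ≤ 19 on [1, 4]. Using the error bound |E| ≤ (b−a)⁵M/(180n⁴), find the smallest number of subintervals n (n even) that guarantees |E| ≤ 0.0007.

14

Need 4617/(180n⁴) ≤ 0.0007.
n⁴ ≥ 4617/(180·0.0007) = 36642.9 ⇒ n ≥ 13.8356, so the smallest even n is 14. (n must be even for Simpson's rule.)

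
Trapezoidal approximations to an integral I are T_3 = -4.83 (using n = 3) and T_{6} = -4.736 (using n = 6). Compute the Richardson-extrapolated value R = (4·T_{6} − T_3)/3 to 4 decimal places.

-4.7047

R = (4·T_{6} − T_3) / 3 = (4·(-4.736) − (-4.83))/3 = (-14.114)/3 = -4.7047.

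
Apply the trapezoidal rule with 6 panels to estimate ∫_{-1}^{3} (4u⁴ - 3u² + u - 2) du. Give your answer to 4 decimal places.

178.7984

h = (3 − (-1))/6 = 0.666667.
Nodes u₀,…,u₆ = -1, -0.333333, 0.333333, 1, 1.666667, 2.333333, 3.
f(u) = 4u⁴ - 3u² + u - 2: f₀=-2, f₁=-2.617284, f₂=-1.950617, f₃=0, f₄=22.197531, f₅=102.567901, f₆=298.
(h/2)·[f₀ + 2f₁ + 2f₂ + 2f₃ + 2f₄ + 2f₅ + f₆] = 0.333333·(536.395062) = 178.7984.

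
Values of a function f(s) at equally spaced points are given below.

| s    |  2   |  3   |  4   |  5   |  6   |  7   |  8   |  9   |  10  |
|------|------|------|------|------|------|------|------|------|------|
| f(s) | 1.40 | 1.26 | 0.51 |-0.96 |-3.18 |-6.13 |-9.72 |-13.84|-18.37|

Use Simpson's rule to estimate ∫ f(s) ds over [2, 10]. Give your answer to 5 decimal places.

h = 1, n = 8.
(h/3)·[y₀ + 4y₁ + 2y₂ + 4y₃ + 2y₄ + 4y₅ + 2y₆ + 4y₇ + y₈] = 0.333333·(-120.43) = -40.14333.

-40.14333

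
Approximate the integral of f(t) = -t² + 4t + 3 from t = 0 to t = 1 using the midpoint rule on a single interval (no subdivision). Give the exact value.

4.75

M = (b−a)·f(0.5) = 1·(4.75) = 4.75.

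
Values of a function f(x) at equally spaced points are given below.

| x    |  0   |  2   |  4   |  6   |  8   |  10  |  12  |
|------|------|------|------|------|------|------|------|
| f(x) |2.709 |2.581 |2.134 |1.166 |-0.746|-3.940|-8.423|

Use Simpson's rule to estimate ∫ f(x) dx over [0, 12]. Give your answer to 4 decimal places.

h = 2, n = 6.
(h/3)·[y₀ + 4y₁ + 2y₂ + 4y₃ + 2y₄ + 4y₅ + y₆] = 0.666667·(-3.710) = -2.4733.

-2.4733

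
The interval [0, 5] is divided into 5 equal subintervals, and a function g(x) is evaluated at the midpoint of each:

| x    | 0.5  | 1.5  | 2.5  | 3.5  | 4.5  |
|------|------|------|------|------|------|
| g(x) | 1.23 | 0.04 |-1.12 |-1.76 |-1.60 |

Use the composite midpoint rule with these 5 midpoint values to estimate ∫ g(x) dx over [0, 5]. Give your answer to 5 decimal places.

-3.21000

h = 1, n = 5.
h·[y(m₁) + y(m₂) + y(m₃) + y(m₄) + y(m₅)] = 1·(-3.21) = -3.21000.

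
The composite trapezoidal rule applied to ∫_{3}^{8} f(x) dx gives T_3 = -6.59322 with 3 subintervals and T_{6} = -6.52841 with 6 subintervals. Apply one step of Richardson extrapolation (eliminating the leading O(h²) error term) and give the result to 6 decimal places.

R = (4·T_{6} − T_3) / 3 = (4·(-6.52841) − (-6.59322))/3 = (-19.52042)/3 = -6.506807.

-6.506807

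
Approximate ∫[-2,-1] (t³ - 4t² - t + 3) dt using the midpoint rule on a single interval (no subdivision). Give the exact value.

-7.875

M = (b−a)·f(-1.5) = 1·(-7.875) = -7.875.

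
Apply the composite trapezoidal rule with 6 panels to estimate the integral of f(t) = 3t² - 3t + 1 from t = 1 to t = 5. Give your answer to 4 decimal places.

92.8889

h = (5 − 1)/6 = 0.666667.
Nodes t₀,…,t₆ = 1, 1.666667, 2.333333, 3, 3.666667, 4.333333, 5.
f(t) = 3t² - 3t + 1: f₀=1, f₁=4.333333, f₂=10.333333, f₃=19, f₄=30.333333, f₅=44.333333, f₆=61.
(h/2)·[f₀ + 2f₁ + 2f₂ + 2f₃ + 2f₄ + 2f₅ + f₆] = 0.333333·(278.666667) = 92.8889.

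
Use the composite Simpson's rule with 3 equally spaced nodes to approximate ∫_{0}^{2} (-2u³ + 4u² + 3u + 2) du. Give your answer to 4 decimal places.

h = (2 − 0)/2 = 1.
Nodes u₀,…,u₂ = 0, 1, 2.
f(u) = -2u³ + 4u² + 3u + 2: f₀=2, f₁=7, f₂=8.
(h/3)·[f₀ + 4f₁ + f₂] = 0.333333·(38) = 12.6667.

12.6667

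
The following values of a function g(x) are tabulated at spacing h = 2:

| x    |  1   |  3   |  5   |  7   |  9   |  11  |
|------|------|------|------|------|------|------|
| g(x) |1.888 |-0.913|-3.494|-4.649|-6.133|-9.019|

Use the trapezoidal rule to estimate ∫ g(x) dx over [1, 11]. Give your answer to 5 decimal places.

-37.50900

h = 2, n = 5.
(h/2)·[y₀ + 2y₁ + 2y₂ + 2y₃ + 2y₄ + y₅] = 1·(-37.509) = -37.50900.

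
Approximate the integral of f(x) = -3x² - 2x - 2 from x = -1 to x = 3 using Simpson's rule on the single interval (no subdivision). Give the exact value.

S = (b−a)/6 · [f(-1) + 4f(1) + f(3)] = 0.666667·[(-3) + 4·(-7) + (-35)] = -44.

-44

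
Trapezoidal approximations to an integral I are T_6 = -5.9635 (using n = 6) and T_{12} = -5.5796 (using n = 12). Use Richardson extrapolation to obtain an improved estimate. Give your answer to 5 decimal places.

R = (4·T_{12} − T_6) / 3 = (4·(-5.5796) − (-5.9635))/3 = (-16.3549)/3 = -5.45163.

-5.45163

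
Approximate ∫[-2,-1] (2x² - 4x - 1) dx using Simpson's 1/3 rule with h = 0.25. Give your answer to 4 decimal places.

9.6667

h = (-1 − (-2))/4 = 0.25.
Nodes x₀,…,x₄ = -2, -1.75, -1.5, -1.25, -1.
f(x) = 2x² - 4x - 1: f₀=15, f₁=12.125, f₂=9.5, f₃=7.125, f₄=5.
(h/3)·[f₀ + 4f₁ + 2f₂ + 4f₃ + f₄] = 0.083333·(116) = 9.6667.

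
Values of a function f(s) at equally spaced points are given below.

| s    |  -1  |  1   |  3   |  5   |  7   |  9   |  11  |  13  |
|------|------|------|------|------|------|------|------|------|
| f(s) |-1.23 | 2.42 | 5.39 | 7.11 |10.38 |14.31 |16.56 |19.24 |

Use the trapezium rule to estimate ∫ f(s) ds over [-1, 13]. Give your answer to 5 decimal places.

130.35000

h = 2, n = 7.
(h/2)·[y₀ + 2y₁ + 2y₂ + 2y₃ + 2y₄ + 2y₅ + 2y₆ + y₇] = 1·(130.35) = 130.35000.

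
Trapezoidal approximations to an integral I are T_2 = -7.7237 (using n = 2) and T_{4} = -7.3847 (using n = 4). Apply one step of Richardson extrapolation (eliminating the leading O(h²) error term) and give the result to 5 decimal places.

R = (4·T_{4} − T_2) / 3 = (4·(-7.3847) − (-7.7237))/3 = (-21.8151)/3 = -7.27170.

-7.27170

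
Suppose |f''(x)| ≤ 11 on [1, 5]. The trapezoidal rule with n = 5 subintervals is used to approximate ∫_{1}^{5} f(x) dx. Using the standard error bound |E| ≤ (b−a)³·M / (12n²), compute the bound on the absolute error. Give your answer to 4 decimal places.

|E| ≤ (4)³·11 / (12·5²) = 704/300 = 2.3467.

2.3467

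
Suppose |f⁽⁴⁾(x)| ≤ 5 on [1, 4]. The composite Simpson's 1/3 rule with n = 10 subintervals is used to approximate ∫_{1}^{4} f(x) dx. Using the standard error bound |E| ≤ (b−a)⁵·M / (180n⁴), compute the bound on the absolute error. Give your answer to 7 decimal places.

|E| ≤ (3)⁵·5 / (180·10⁴) = 1215/1800000 = 0.0006750.

0.0006750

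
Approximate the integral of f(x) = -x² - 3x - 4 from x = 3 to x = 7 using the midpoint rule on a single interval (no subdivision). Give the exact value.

-176

M = (b−a)·f(5) = 4·(-44) = -176.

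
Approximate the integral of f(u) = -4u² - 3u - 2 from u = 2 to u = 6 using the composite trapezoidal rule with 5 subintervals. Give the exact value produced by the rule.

h = (6 − 2)/5 = 0.8.
Nodes u₀,…,u₅ = 2, 2.8, 3.6, 4.4, 5.2, 6.
f(u) = -4u² - 3u - 2: f₀=-24, f₁=-41.76, f₂=-64.64, f₃=-92.64, f₄=-125.76, f₅=-164.
(h/2)·[f₀ + 2f₁ + 2f₂ + 2f₃ + 2f₄ + f₅] = 0.4·(-837.6) = -335.04.

-335.04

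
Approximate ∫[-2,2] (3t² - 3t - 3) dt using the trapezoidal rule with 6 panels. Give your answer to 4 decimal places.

4.8889

h = (2 − (-2))/6 = 0.666667.
Nodes t₀,…,t₆ = -2, -1.333333, -0.666667, 0, 0.666667, 1.333333, 2.
f(t) = 3t² - 3t - 3: f₀=15, f₁=6.333333, f₂=0.333333, f₃=-3, f₄=-3.666667, f₅=-1.666667, f₆=3.
(h/2)·[f₀ + 2f₁ + 2f₂ + 2f₃ + 2f₄ + 2f₅ + f₆] = 0.333333·(14.666667) = 4.8889.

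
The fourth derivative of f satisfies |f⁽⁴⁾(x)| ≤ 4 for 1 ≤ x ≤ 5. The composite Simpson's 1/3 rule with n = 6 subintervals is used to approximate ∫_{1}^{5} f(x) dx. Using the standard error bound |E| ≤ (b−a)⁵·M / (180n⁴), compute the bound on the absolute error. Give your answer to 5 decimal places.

0.01756

|E| ≤ (4)⁵·4 / (180·6⁴) = 4096/233280 = 0.01756.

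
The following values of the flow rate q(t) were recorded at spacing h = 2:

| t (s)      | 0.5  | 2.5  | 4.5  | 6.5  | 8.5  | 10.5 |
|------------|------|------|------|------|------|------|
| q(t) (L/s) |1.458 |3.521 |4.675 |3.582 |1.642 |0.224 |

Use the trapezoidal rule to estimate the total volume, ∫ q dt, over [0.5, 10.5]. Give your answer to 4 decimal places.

h = 2, n = 5.
(h/2)·[y₀ + 2y₁ + 2y₂ + 2y₃ + 2y₄ + y₅] = 1·(28.522) = 28.5220.

28.5220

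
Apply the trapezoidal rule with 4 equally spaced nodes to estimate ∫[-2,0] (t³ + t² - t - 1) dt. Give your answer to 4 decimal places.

h = (0 − (-2))/3 = 0.666667.
Nodes t₀,…,t₃ = -2, -1.333333, -0.666667, 0.
f(t) = t³ + t² - t - 1: f₀=-3, f₁=-0.259259, f₂=-0.185185, f₃=-1.
(h/2)·[f₀ + 2f₁ + 2f₂ + f₃] = 0.333333·(-4.888889) = -1.6296.

-1.6296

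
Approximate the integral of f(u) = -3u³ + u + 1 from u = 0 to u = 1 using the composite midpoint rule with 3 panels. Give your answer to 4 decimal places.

0.7917

h = (1 − 0)/3 = 0.333333.
Midpoints m₁,…,m₃ = 0.166667, 0.5, 0.833333.
f(m₁)=1.152778, f(m₂)=1.125, f(m₃)=0.097222.
h·[f(m₁) + f(m₂) + f(m₃)] = 0.333333·(2.375) = 0.7917.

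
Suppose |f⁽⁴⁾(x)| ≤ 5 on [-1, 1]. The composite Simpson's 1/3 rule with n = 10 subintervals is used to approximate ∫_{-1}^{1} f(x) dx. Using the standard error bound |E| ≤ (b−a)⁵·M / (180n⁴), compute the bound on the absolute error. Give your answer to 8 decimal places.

0.00008889

|E| ≤ (2)⁵·5 / (180·10⁴) = 160/1800000 = 0.00008889.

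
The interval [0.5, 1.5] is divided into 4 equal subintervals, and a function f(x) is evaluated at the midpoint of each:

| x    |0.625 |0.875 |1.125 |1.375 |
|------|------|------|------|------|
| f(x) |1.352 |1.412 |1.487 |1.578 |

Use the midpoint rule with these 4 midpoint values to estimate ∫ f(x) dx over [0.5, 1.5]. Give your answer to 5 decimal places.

1.45725

h = 0.25, n = 4.
h·[y(m₁) + y(m₂) + y(m₃) + y(m₄)] = 0.25·(5.829) = 1.45725.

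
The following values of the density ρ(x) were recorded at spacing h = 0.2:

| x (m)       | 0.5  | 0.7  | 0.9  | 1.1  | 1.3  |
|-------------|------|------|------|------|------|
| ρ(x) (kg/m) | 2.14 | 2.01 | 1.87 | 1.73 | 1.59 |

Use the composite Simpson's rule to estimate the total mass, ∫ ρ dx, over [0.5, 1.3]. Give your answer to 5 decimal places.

1.49533

h = 0.2, n = 4.
(h/3)·[y₀ + 4y₁ + 2y₂ + 4y₃ + y₄] = 0.066667·(22.43) = 1.49533.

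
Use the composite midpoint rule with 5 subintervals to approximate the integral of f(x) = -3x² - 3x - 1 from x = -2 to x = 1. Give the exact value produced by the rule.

-7.23

h = (1 − (-2))/5 = 0.6.
Midpoints m₁,…,m₅ = -1.7, -1.1, -0.5, 0.1, 0.7.
f(m₁)=-4.57, f(m₂)=-1.33, f(m₃)=-0.25, f(m₄)=-1.33, f(m₅)=-4.57.
h·[f(m₁) + f(m₂) + f(m₃) + f(m₄) + f(m₅)] = 0.6·(-12.05) = -7.23.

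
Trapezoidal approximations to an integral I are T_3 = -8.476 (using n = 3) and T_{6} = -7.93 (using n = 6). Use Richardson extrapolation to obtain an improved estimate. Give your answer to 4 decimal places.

R = (4·T_{6} − T_3) / 3 = (4·(-7.93) − (-8.476))/3 = (-23.244)/3 = -7.7480.

-7.7480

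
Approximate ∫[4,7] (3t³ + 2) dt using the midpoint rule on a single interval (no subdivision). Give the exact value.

1503.375

M = (b−a)·f(5.5) = 3·(501.125) = 1503.375.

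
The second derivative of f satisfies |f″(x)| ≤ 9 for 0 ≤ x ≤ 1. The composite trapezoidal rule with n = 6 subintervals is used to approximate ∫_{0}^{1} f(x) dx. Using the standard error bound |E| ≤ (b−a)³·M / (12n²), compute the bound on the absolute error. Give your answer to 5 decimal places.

|E| ≤ (1)³·9 / (12·6²) = 9/432 = 0.02083.

0.02083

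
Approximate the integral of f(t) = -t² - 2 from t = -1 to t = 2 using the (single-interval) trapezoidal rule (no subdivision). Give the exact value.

-13.5

T = (b−a)/2 · [f(-1) + f(2)] = 1.5·[(-3) + (-6)] = -13.5.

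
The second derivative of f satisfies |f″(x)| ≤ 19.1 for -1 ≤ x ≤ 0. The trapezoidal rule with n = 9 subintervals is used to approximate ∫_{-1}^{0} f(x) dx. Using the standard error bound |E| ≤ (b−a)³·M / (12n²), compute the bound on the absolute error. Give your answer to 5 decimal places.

|E| ≤ (1)³·19.1 / (12·9²) = 19.1/972 = 0.01965.

0.01965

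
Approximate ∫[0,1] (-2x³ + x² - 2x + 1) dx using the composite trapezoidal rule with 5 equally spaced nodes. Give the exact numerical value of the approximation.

h = (1 − 0)/4 = 0.25.
Nodes x₀,…,x₄ = 0, 0.25, 0.5, 0.75, 1.
f(x) = -2x³ + x² - 2x + 1: f₀=1, f₁=0.53125, f₂=0, f₃=-0.78125, f₄=-2.
(h/2)·[f₀ + 2f₁ + 2f₂ + 2f₃ + f₄] = 0.125·(-1.5) = -0.1875.

-0.1875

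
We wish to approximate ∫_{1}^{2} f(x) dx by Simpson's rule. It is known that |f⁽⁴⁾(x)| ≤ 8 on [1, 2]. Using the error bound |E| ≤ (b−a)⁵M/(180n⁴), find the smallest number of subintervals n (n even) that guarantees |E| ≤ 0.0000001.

26

Need 8/(180n⁴) ≤ 0.0000001.
n⁴ ≥ 8/(180·0.0000001) = 444444 ⇒ n ≥ 25.8199, so the smallest even n is 26. (n must be even for Simpson's rule.)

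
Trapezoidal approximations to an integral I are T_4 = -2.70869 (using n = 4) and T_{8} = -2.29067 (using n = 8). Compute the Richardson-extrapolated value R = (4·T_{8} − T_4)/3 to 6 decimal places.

-2.151330

R = (4·T_{8} − T_4) / 3 = (4·(-2.29067) − (-2.70869))/3 = (-6.45399)/3 = -2.151330.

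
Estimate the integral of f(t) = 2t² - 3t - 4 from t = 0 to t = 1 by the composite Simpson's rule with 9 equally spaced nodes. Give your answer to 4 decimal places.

-4.8333

h = (1 − 0)/8 = 0.125.
Nodes t₀,…,t₈ = 0, 0.125, 0.25, 0.375, 0.5, 0.625, 0.75, 0.875, 1.
f(t) = 2t² - 3t - 4: f₀=-4, f₁=-4.34375, f₂=-4.625, f₃=-4.84375, f₄=-5, f₅=-5.09375, f₆=-5.125, f₇=-5.09375, f₈=-5.
(h/3)·[f₀ + 4f₁ + 2f₂ + 4f₃ + 2f₄ + 4f₅ + 2f₆ + 4f₇ + f₈] = 0.041667·(-116) = -4.8333.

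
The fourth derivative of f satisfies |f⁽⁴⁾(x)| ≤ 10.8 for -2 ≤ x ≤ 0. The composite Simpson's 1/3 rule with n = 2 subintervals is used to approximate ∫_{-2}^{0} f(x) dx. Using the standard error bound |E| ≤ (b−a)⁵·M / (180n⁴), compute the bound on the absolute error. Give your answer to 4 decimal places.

0.1200

|E| ≤ (2)⁵·10.8 / (180·2⁴) = 345.6/2880 = 0.1200.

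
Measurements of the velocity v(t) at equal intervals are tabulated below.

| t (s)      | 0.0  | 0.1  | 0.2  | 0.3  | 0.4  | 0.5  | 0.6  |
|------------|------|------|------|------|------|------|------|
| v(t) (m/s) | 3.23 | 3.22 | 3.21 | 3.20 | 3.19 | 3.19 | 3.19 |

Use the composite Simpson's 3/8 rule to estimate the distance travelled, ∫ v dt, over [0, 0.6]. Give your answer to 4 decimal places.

1.9219

h = 0.1, n = 6.
(3h/8)·[y₀ + 3y₁ + 3y₂ + 2y₃ + 3y₄ + 3y₅ + y₆] = 0.0375·(51.25) = 1.9219.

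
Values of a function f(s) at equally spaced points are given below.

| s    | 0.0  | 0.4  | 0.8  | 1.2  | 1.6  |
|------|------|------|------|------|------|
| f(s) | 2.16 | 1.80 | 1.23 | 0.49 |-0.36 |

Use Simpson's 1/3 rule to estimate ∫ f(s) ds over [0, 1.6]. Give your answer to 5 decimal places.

h = 0.4, n = 4.
(h/3)·[y₀ + 4y₁ + 2y₂ + 4y₃ + y₄] = 0.133333·(13.42) = 1.78933.

1.78933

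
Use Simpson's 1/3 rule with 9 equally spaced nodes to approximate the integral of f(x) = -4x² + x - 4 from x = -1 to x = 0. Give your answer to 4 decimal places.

-5.8333

h = (0 − (-1))/8 = 0.125.
Nodes x₀,…,x₈ = -1, -0.875, -0.75, -0.625, -0.5, -0.375, -0.25, -0.125, 0.
f(x) = -4x² + x - 4: f₀=-9, f₁=-7.9375, f₂=-7, f₃=-6.1875, f₄=-5.5, f₅=-4.9375, f₆=-4.5, f₇=-4.1875, f₈=-4.
(h/3)·[f₀ + 4f₁ + 2f₂ + 4f₃ + 2f₄ + 4f₅ + 2f₆ + 4f₇ + f₈] = 0.041667·(-140) = -5.8333.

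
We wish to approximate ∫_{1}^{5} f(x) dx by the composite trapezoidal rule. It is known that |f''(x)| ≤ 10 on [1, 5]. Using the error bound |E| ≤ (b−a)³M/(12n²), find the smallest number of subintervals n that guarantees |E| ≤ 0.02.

Need 640/(12n²) ≤ 0.02.
n² ≥ 640/(12·0.02) = 2666.67 ⇒ n ≥ 51.6398, so the smallest n is 52.

52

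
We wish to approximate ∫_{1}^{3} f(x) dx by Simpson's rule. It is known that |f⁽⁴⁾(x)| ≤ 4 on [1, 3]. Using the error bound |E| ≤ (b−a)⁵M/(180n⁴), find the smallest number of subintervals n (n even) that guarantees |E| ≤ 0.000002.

Need 128/(180n⁴) ≤ 0.000002.
n⁴ ≥ 128/(180·0.000002) = 355556 ⇒ n ≥ 24.4189, so the smallest even n is 26. (n must be even for Simpson's rule.)

26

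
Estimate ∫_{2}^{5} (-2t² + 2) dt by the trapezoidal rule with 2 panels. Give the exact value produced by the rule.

h = (5 − 2)/2 = 1.5.
Nodes t₀,…,t₂ = 2, 3.5, 5.
f(t) = -2t² + 2: f₀=-6, f₁=-22.5, f₂=-48.
(h/2)·[f₀ + 2f₁ + f₂] = 0.75·(-99) = -74.25.

-74.25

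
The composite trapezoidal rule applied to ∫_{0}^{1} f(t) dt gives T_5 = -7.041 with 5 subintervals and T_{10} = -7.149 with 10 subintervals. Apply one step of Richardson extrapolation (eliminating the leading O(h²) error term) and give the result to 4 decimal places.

R = (4·T_{10} − T_5) / 3 = (4·(-7.149) − (-7.041))/3 = (-21.555)/3 = -7.1850.

-7.1850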